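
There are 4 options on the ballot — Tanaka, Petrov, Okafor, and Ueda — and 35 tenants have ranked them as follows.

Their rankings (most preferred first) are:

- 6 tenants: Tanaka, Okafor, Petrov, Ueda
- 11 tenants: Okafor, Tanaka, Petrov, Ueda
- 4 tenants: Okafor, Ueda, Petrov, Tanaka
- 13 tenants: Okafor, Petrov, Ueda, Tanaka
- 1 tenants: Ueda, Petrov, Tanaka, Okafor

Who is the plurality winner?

Okafor

First-place vote totals:
  Tanaka: 6
  Petrov: 0
  Okafor: 28
  Ueda: 1
Okafor has the most first-place votes.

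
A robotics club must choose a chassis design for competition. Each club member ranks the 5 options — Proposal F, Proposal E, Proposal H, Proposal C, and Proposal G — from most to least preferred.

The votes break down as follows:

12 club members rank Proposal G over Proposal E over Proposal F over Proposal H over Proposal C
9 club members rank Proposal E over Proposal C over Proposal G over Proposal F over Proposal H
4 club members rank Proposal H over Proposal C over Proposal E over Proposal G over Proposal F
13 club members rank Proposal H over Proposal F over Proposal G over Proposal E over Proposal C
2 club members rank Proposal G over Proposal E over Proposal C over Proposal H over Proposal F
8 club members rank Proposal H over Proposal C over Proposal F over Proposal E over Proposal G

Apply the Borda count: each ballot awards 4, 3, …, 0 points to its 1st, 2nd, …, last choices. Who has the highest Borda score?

Borda scores:
  Proposal F: 12·2 + 9·1 + 4·0 + 13·3 + 2·0 + 8·2 = 88
  Proposal E: 12·3 + 9·4 + 4·2 + 13·1 + 2·3 + 8·1 = 107
  Proposal H: 12·1 + 9·0 + 4·4 + 13·4 + 2·1 + 8·4 = 114
  Proposal C: 12·0 + 9·3 + 4·3 + 13·0 + 2·2 + 8·3 = 67
  Proposal G: 12·4 + 9·2 + 4·1 + 13·2 + 2·4 + 8·0 = 104
Proposal H has the highest total.

Proposal H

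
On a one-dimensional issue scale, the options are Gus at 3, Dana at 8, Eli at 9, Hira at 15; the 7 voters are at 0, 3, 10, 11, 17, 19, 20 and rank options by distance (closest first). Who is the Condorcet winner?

With single-peaked preferences on a line, the Condorcet winner is the candidate closest to the median voter.
The median voter (position 11) is closest to Eli at 9.
Check: Eli vs Gus — voters closer to Eli: 5 of 7.

Eli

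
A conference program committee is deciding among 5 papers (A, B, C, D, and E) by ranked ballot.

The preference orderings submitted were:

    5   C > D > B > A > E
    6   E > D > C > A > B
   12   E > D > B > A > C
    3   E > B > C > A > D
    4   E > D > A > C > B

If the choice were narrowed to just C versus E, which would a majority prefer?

Ballots ranking C above E: 5.
Ballots ranking E above C: 6+12+3+4 = 25.
E wins the head-to-head, 25–5.

E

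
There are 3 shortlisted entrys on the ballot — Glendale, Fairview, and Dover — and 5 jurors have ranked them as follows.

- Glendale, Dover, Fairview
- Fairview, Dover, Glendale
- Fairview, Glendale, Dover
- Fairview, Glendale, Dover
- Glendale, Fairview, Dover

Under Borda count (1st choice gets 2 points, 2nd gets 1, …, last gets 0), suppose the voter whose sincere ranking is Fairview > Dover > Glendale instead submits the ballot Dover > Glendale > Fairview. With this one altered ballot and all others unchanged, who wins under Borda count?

Glendale

Borda totals with the altered ballot: Glendale 7, Fairview 5, Dover 3.
The switch changes the winner from Fairview to Glendale.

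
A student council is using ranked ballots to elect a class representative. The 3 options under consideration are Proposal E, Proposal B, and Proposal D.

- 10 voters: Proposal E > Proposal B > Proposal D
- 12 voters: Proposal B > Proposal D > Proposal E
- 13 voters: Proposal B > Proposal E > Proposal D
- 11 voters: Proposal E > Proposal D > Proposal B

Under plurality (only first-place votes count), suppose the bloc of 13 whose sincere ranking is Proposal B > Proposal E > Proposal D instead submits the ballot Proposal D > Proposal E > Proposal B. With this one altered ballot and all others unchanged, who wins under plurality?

Proposal E

First-place totals with the altered ballot: Proposal E 21, Proposal B 12, Proposal D 13.
The switch changes the winner from Proposal B to Proposal E.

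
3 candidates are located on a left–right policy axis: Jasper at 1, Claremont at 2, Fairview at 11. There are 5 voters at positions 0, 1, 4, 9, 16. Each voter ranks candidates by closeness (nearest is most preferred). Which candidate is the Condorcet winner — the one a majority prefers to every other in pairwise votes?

With single-peaked preferences on a line, the Condorcet winner is the candidate closest to the median voter.
The median voter (position 4) is closest to Claremont at 2.
Check: Claremont vs Jasper — voters closer to Claremont: 3 of 5.

Claremont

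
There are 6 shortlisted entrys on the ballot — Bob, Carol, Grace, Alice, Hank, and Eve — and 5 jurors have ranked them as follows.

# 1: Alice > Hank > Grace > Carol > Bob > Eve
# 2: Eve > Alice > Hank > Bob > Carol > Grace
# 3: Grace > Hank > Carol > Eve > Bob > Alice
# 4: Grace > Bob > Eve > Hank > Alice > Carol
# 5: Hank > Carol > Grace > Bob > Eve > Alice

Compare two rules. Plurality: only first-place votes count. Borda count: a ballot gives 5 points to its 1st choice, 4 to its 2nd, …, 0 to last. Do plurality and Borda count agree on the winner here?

Plurality first-place counts: Bob 0, Carol 0, Grace 2, Alice 1, Hank 1, Eve 1 → Grace.
Borda totals: Bob 10, Carol 10, Grace 16, Alice 10, Hank 18, Eve 11 → Hank.
The two rules disagree: plurality picks Grace, Borda picks Hank.

No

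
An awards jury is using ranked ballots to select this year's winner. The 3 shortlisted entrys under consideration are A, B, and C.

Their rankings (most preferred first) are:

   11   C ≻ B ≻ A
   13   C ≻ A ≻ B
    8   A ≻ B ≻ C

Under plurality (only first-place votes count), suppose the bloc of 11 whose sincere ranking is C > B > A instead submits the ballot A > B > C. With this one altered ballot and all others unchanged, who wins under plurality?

A

First-place totals with the altered ballot: A 19, B 0, C 13.
The switch changes the winner from C to A.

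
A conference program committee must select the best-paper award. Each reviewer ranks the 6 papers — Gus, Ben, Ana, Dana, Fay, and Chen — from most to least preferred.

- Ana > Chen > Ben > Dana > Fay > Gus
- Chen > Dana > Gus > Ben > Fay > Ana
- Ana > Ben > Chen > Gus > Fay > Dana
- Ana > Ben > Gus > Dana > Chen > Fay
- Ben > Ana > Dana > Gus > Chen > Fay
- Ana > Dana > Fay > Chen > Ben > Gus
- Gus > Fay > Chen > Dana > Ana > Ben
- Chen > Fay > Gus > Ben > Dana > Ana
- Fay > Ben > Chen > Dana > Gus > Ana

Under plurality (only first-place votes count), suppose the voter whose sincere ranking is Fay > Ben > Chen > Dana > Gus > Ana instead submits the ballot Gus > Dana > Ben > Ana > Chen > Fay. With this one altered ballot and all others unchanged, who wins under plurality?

Ana

First-place totals with the altered ballot: Gus 2, Ben 1, Ana 4, Dana 0, Fay 0, Chen 2.
The winner is unchanged: still Ana.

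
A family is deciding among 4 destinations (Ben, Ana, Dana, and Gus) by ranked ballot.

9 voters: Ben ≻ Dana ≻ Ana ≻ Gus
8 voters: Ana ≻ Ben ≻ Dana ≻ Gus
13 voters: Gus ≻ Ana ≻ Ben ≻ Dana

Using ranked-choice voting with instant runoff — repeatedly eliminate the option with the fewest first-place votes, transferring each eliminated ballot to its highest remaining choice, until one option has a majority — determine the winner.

Ben

Round 1: Gus 13, Ben 9, Ana 8, Dana 0. Dana has the fewest and is eliminated.
Round 2: Gus 13, Ben 9, Ana 8. Ana has the fewest and is eliminated.
Round 3: Ben 17, Gus 13. Ben has a majority.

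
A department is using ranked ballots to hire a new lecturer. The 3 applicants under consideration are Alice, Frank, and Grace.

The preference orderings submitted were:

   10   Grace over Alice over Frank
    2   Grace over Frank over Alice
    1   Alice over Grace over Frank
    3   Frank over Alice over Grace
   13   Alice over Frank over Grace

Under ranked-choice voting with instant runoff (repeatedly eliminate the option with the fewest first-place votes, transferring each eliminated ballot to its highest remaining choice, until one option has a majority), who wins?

Round 1: Alice 14, Grace 12, Frank 3. Frank has the fewest and is eliminated.
Round 2: Alice 17, Grace 12. Alice has a majority.

Alice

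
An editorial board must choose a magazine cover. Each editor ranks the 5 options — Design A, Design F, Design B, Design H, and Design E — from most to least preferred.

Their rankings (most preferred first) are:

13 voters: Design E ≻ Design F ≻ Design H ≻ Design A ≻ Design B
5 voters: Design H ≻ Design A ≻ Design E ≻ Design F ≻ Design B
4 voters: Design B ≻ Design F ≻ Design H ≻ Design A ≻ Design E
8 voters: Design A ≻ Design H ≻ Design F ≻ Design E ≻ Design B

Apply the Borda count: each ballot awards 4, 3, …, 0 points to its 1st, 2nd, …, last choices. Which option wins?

Borda scores:
  Design A: 13·1 + 5·3 + 4·1 + 8·4 = 64
  Design F: 13·3 + 5·1 + 4·3 + 8·2 = 72
  Design B: 13·0 + 5·0 + 4·4 + 8·0 = 16
  Design H: 13·2 + 5·4 + 4·2 + 8·3 = 78
  Design E: 13·4 + 5·2 + 4·0 + 8·1 = 70
Design H has the highest total.

Design H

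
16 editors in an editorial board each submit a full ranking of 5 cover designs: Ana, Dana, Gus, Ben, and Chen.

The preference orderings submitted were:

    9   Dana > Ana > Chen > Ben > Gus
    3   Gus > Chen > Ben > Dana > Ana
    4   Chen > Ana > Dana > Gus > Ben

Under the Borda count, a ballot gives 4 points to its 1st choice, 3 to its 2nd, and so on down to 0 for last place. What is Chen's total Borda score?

Borda scores:
  Ana: 9·3 + 3·0 + 4·3 = 39
  Dana: 9·4 + 3·1 + 4·2 = 47
  Gus: 9·0 + 3·4 + 4·1 = 16
  Ben: 9·1 + 3·2 + 4·0 = 15
  Chen: 9·2 + 3·3 + 4·4 = 43

43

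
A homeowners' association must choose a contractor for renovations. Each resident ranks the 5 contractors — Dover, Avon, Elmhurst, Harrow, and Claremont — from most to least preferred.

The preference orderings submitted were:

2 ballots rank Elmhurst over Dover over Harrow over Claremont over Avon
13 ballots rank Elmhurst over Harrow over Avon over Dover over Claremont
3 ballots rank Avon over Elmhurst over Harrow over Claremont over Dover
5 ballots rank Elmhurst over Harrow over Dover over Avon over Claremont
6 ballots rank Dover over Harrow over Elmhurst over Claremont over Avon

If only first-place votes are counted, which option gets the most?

Elmhurst

First-place vote totals:
  Dover: 6
  Avon: 3
  Elmhurst: 20
  Harrow: 0
  Claremont: 0
Elmhurst has the most first-place votes.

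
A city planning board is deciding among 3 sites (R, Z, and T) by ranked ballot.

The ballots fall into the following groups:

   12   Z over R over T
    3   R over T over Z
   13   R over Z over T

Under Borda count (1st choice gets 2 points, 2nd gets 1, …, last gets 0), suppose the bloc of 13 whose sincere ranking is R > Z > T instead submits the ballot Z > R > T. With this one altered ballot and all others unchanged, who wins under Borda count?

Z

Borda totals with the altered ballot: R 31, Z 50, T 3.
The switch changes the winner from R to Z.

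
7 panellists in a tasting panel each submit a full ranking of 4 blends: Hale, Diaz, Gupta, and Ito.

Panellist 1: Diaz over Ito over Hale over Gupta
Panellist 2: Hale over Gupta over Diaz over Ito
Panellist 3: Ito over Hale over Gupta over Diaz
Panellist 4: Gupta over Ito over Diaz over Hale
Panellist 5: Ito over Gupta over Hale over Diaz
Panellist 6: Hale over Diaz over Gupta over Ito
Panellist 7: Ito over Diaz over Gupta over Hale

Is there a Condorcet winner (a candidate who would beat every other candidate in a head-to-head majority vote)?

Head-to-head results (7 voters total):
Hale vs Diaz: Hale wins 4–3.
Hale vs Gupta: Hale wins 4–3.
Hale vs Ito: Ito wins 5–2.
Diaz vs Gupta: Gupta wins 4–3.
Diaz vs Ito: Ito wins 4–3.
Gupta vs Ito: Ito wins 4–3.
Ito beats each rival — Hale (5–2), Diaz (4–3), Gupta (4–3) — so Ito is the Condorcet winner.

Yes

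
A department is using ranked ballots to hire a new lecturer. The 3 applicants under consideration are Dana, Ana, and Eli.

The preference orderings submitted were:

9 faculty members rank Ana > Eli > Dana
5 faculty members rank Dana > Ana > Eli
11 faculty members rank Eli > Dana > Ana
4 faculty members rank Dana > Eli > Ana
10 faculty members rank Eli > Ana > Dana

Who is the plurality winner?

First-place vote totals:
  Dana: 9
  Ana: 9
  Eli: 21
Eli has the most first-place votes.

Eli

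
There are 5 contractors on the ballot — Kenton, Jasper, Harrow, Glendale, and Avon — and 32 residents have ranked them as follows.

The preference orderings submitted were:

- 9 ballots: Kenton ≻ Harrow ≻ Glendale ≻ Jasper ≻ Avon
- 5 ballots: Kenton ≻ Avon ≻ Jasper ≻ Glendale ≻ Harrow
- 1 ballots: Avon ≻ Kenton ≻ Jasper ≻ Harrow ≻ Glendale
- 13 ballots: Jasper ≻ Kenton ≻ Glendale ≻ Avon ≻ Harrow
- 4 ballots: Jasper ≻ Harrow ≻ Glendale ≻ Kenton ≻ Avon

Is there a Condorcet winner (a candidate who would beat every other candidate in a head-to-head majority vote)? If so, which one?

Head-to-head results (32 voters total):
Kenton vs Jasper: Jasper wins 17–15.
Kenton vs Harrow: Kenton wins 28–4.
Kenton vs Glendale: Kenton wins 28–4.
Kenton vs Avon: Kenton wins 31–1.
Jasper vs Harrow: Jasper wins 23–9.
Jasper vs Glendale: Jasper wins 23–9.
Jasper vs Avon: Jasper wins 26–6.
Harrow vs Glendale: Glendale wins 18–14.
Harrow vs Avon: Avon wins 19–13.
Glendale vs Avon: Glendale wins 26–6.
Jasper beats each rival — Kenton (17–15), Harrow (23–9), Glendale (23–9), Avon (26–6) — so Jasper is the Condorcet winner.

Jasper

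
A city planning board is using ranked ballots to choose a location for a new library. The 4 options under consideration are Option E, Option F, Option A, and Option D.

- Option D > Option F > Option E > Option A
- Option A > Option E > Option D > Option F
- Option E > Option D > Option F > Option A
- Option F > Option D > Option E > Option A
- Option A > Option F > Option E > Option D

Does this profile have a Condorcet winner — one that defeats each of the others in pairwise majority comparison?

No

Head-to-head results (5 voters total):
Option E vs Option F: Option F wins 3–2.
Option E vs Option A: Option E wins 3–2.
Option E vs Option D: Option E wins 3–2.
Option F vs Option A: Option F wins 3–2.
Option F vs Option D: Option D wins 3–2.
Option A vs Option D: Option D wins 3–2.
No candidate beats all others: Option E beats Option D beats Option F beats Option E, a majority cycle.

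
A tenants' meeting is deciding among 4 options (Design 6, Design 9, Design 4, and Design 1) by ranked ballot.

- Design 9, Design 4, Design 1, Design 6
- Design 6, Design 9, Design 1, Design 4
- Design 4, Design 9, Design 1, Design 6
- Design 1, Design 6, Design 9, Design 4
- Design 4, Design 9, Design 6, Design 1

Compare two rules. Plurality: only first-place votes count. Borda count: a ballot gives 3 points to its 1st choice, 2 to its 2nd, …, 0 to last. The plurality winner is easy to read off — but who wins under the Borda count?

Plurality first-place counts: Design 6 1, Design 9 1, Design 4 2, Design 1 1 → Design 4.
Borda totals: Design 6 6, Design 9 10, Design 4 8, Design 1 6 → Design 9.

Design 9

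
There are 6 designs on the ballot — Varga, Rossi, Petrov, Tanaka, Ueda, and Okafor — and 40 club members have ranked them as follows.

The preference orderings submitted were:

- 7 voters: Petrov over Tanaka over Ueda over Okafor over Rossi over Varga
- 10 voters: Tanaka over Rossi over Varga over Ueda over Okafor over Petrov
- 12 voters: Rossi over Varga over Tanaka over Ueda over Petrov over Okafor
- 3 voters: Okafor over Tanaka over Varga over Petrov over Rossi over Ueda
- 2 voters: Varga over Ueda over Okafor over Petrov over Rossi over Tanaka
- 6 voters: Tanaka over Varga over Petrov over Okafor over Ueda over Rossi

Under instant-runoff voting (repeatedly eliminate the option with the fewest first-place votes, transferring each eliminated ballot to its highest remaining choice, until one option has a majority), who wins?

Tanaka

Round 1: Tanaka 16, Rossi 12, Petrov 7, Okafor 3, Varga 2, Ueda 0. Ueda has the fewest and is eliminated.
Round 2: Tanaka 16, Rossi 12, Petrov 7, Okafor 3, Varga 2. Varga has the fewest and is eliminated.
Round 3: Tanaka 16, Rossi 12, Petrov 7, Okafor 5. Okafor has the fewest and is eliminated.
Round 4: Tanaka 19, Rossi 12, Petrov 9. Petrov has the fewest and is eliminated.
Round 5: Tanaka 26, Rossi 14. Tanaka has a majority.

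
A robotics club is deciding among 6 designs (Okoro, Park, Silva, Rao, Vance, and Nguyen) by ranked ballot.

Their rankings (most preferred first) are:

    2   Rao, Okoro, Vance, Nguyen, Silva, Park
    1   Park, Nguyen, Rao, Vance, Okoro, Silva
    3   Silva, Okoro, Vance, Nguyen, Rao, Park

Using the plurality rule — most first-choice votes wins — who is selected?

First-place vote totals:
  Okoro: 0
  Park: 1
  Silva: 3
  Rao: 2
  Vance: 0
  Nguyen: 0
Silva has the most first-place votes.

Silva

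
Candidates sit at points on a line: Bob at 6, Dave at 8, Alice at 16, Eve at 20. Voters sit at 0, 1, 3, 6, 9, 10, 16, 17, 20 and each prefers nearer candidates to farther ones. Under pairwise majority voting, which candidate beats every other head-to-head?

With single-peaked preferences on a line, the Condorcet winner is the candidate closest to the median voter.
The median voter (position 9) is closest to Dave at 8.
Check: Dave vs Alice — voters closer to Dave: 6 of 9.

Dave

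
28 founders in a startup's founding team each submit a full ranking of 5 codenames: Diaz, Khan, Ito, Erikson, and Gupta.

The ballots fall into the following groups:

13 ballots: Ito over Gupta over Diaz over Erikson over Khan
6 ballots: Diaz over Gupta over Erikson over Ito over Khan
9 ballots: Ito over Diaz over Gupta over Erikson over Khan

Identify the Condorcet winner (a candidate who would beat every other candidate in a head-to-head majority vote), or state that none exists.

Ito

Head-to-head results (28 voters total):
Diaz vs Khan: Diaz wins 28–0.
Diaz vs Ito: Ito wins 22–6.
Diaz vs Erikson: Diaz wins 28–0.
Diaz vs Gupta: Diaz wins 15–13.
Khan vs Ito: Ito wins 28–0.
Khan vs Erikson: Erikson wins 28–0.
Khan vs Gupta: Gupta wins 28–0.
Ito vs Erikson: Ito wins 22–6.
Ito vs Gupta: Ito wins 22–6.
Erikson vs Gupta: Gupta wins 28–0.
Ito beats each rival — Diaz (22–6), Khan (28–0), Erikson (22–6), Gupta (22–6) — so Ito is the Condorcet winner.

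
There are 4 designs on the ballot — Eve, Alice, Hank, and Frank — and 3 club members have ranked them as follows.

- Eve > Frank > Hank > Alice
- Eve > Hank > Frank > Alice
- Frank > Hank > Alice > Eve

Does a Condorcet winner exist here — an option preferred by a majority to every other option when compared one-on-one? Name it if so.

Eve

Head-to-head results (3 voters total):
Eve vs Alice: Eve wins 2–1.
Eve vs Hank: Eve wins 2–1.
Eve vs Frank: Eve wins 2–1.
Alice vs Hank: Hank wins 3–0.
Alice vs Frank: Frank wins 3–0.
Hank vs Frank: Frank wins 2–1.
Eve beats each rival — Alice (2–1), Hank (2–1), Frank (2–1) — so Eve is the Condorcet winner.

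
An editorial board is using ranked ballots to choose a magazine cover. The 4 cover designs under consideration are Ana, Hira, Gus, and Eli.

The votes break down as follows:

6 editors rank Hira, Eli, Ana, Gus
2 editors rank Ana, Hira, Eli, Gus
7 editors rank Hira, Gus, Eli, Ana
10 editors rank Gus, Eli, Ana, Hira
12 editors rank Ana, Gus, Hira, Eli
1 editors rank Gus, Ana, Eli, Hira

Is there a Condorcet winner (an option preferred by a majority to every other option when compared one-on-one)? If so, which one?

None — there is no Condorcet winner

Head-to-head results (38 voters total):
Ana vs Hira: Ana wins 25–13.
Ana vs Gus: Ana wins 20–18.
Ana vs Eli: Eli wins 23–15.
Hira vs Gus: Gus wins 23–15.
Hira vs Eli: Hira wins 27–11.
Gus vs Eli: Gus wins 30–8.
No candidate beats all others: Ana beats Hira beats Eli beats Ana, a majority cycle.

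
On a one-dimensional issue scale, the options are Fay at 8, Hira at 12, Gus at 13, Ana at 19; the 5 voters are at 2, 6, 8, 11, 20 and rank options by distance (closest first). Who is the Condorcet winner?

With single-peaked preferences on a line, the Condorcet winner is the candidate closest to the median voter.
The median voter (position 8) is closest to Fay at 8.
Check: Fay vs Ana — voters closer to Fay: 4 of 5.

Fay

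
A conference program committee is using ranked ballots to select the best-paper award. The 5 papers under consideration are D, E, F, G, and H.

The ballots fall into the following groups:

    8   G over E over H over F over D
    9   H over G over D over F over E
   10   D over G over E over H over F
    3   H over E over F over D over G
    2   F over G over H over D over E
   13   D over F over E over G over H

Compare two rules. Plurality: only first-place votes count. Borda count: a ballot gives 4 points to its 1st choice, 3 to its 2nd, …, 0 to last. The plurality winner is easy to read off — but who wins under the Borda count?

Plurality first-place counts: D 23, E 0, F 2, G 8, H 12 → D.
Borda totals: D 115, E 79, F 70, G 108, H 78 → D.

D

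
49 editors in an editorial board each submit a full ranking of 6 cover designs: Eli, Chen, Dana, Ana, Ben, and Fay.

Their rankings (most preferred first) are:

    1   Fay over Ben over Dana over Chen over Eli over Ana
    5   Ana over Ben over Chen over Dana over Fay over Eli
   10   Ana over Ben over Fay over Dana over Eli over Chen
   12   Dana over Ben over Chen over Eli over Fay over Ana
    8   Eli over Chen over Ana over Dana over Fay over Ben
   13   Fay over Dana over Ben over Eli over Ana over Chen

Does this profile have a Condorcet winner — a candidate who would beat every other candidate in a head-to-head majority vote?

Head-to-head results (49 voters total):
Eli vs Chen: Eli wins 31–18.
Eli vs Dana: Dana wins 41–8.
Eli vs Ana: Eli wins 34–15.
Eli vs Ben: Ben wins 41–8.
Eli vs Fay: Fay wins 29–20.
Chen vs Dana: Dana wins 36–13.
Chen vs Ana: Ana wins 28–21.
Chen vs Ben: Ben wins 41–8.
Chen vs Fay: Chen wins 25–24.
Dana vs Ana: Dana wins 26–23.
Dana vs Ben: Dana wins 33–16.
Dana vs Fay: Dana wins 25–24.
Ana vs Ben: Ben wins 26–23.
Ana vs Fay: Fay wins 26–23.
Ben vs Fay: Ben wins 27–22.
Dana beats each rival — Eli (41–8), Chen (36–13), Ana (26–23), Ben (33–16), Fay (25–24) — so Dana is the Condorcet winner.

Yes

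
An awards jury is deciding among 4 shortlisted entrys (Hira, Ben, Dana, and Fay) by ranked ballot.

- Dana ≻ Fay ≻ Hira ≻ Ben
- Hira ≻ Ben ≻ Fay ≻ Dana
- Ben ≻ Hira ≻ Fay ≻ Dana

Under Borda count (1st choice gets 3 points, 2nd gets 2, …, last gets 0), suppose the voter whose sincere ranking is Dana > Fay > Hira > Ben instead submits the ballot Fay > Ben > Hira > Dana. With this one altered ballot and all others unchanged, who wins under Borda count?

Ben

Borda totals with the altered ballot: Hira 6, Ben 7, Dana 0, Fay 5.
The switch changes the winner from Hira to Ben.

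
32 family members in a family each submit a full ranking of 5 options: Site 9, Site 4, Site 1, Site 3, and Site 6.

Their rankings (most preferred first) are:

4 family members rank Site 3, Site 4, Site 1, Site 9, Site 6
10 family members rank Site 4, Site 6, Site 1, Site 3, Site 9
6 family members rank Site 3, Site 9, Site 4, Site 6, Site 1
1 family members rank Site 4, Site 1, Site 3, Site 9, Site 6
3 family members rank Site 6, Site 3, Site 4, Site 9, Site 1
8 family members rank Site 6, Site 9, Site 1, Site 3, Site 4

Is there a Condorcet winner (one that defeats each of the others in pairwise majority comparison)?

No

Head-to-head results (32 voters total):
Site 9 vs Site 4: Site 4 wins 18–14.
Site 9 vs Site 1: Site 9 wins 17–15.
Site 9 vs Site 3: Site 3 wins 24–8.
Site 9 vs Site 6: Site 6 wins 21–11.
Site 4 vs Site 1: Site 4 wins 24–8.
Site 4 vs Site 3: Site 3 wins 21–11.
Site 4 vs Site 6: Site 4 wins 21–11.
Site 1 vs Site 3: Site 1 wins 19–13.
Site 1 vs Site 6: Site 6 wins 27–5.
Site 3 vs Site 6: Site 6 wins 21–11.
No candidate beats all others: Site 9 beats Site 1 beats Site 3 beats Site 9, a majority cycle.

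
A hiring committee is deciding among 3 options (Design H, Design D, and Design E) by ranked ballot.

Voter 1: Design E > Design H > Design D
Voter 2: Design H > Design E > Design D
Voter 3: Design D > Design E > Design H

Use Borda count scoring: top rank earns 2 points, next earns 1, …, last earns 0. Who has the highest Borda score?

Borda scores:
  Design H: 1 + 2 + 0 = 3
  Design D: 0 + 0 + 2 = 2
  Design E: 2 + 1 + 1 = 4
Design E has the highest total.

Design E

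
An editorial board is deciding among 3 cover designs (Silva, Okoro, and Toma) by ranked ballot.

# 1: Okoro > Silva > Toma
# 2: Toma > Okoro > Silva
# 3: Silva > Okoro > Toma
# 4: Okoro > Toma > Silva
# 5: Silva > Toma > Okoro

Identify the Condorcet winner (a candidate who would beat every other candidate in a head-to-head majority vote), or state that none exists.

Head-to-head results (5 voters total):
Silva vs Okoro: Okoro wins 3–2.
Silva vs Toma: Silva wins 3–2.
Okoro vs Toma: Okoro wins 3–2.
Okoro beats each rival — Silva (3–2), Toma (3–2) — so Okoro is the Condorcet winner.

Okoro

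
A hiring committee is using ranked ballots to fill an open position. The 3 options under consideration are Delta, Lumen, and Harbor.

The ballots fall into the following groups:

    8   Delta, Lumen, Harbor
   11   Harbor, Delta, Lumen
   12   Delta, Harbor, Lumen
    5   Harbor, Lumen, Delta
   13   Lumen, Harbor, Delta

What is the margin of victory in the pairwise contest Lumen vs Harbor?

Ballots ranking Lumen above Harbor: 8+13 = 21.
Ballots ranking Harbor above Lumen: 11+12+5 = 28.
Harbor wins 28–21, a margin of 7.

7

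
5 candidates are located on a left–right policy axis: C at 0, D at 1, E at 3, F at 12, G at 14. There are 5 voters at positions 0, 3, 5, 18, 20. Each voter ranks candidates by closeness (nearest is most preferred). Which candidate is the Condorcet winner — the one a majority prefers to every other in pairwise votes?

With single-peaked preferences on a line, the Condorcet winner is the candidate closest to the median voter.
The median voter (position 5) is closest to E at 3.
Check: E vs D — voters closer to E: 4 of 5.

E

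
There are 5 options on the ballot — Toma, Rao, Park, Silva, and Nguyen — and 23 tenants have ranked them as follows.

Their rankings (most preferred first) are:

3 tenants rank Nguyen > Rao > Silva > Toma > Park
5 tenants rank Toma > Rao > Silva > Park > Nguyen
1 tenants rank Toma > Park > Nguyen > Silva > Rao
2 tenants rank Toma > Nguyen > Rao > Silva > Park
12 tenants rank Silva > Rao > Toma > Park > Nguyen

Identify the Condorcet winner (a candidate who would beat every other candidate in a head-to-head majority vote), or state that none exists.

Silva

Head-to-head results (23 voters total):
Toma vs Rao: Rao wins 15–8.
Toma vs Park: Toma wins 23–0.
Toma vs Silva: Silva wins 15–8.
Toma vs Nguyen: Toma wins 20–3.
Rao vs Park: Rao wins 22–1.
Rao vs Silva: Silva wins 13–10.
Rao vs Nguyen: Rao wins 17–6.
Park vs Silva: Silva wins 22–1.
Park vs Nguyen: Park wins 18–5.
Silva vs Nguyen: Silva wins 17–6.
Silva beats each rival — Toma (15–8), Rao (13–10), Park (22–1), Nguyen (17–6) — so Silva is the Condorcet winner.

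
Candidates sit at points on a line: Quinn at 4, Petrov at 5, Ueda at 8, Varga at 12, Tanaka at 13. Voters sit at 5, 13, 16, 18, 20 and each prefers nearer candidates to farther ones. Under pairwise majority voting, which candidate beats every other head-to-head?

With single-peaked preferences on a line, the Condorcet winner is the candidate closest to the median voter.
The median voter (position 16) is closest to Tanaka at 13.
Check: Tanaka vs Petrov — voters closer to Tanaka: 4 of 5.

Tanaka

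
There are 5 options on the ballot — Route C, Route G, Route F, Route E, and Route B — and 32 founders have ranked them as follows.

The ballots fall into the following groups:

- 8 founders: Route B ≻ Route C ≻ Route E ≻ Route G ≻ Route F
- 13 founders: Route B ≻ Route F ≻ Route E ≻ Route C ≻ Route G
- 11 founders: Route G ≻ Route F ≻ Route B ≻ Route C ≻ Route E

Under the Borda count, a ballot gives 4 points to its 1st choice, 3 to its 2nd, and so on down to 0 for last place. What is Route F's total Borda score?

72

Borda scores:
  Route C: 8·3 + 13·1 + 11·1 = 48
  Route G: 8·1 + 13·0 + 11·4 = 52
  Route F: 8·0 + 13·3 + 11·3 = 72
  Route E: 8·2 + 13·2 + 11·0 = 42
  Route B: 8·4 + 13·4 + 11·2 = 106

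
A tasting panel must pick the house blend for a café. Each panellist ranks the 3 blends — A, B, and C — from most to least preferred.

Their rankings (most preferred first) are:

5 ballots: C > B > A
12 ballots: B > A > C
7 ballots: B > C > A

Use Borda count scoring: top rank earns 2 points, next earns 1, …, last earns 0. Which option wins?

B

Borda scores:
  A: 5·0 + 12·1 + 7·0 = 12
  B: 5·1 + 12·2 + 7·2 = 43
  C: 5·2 + 12·0 + 7·1 = 17
B has the highest total.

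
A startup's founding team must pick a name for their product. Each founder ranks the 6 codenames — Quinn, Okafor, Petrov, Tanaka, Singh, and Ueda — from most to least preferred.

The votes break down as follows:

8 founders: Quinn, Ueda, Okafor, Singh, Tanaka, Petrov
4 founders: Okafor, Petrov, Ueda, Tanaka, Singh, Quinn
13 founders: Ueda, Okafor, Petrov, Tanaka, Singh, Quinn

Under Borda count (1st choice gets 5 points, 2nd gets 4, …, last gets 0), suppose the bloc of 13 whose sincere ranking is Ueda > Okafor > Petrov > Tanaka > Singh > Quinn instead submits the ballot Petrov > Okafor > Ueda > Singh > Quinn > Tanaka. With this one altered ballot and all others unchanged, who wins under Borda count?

Borda totals with the altered ballot: Quinn 53, Okafor 96, Petrov 81, Tanaka 16, Singh 46, Ueda 83.
The switch changes the winner from Ueda to Okafor.

Okafor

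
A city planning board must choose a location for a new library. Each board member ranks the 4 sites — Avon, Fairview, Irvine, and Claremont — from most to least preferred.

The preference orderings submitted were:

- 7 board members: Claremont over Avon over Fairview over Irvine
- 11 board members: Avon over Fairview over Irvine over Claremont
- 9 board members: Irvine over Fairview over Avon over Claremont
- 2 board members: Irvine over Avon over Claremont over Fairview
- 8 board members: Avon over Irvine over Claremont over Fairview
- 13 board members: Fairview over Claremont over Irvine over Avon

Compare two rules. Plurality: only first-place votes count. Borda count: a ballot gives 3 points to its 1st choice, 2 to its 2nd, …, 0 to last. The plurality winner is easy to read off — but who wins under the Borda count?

Plurality first-place counts: Avon 19, Fairview 13, Irvine 11, Claremont 7 → Avon.
Borda totals: Avon 84, Fairview 86, Irvine 73, Claremont 57 → Fairview.

Fairview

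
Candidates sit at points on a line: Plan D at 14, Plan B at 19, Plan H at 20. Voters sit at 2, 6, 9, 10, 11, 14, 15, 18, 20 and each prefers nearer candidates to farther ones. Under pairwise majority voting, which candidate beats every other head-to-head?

With single-peaked preferences on a line, the Condorcet winner is the candidate closest to the median voter.
The median voter (position 11) is closest to Plan D at 14.
Check: Plan D vs Plan H — voters closer to Plan D: 7 of 9.

Plan D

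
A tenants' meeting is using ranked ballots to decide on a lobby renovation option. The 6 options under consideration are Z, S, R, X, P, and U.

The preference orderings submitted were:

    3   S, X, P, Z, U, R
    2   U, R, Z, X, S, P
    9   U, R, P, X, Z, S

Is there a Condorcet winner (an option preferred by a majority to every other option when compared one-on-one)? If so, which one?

U

Head-to-head results (14 voters total):
Z vs S: Z wins 11–3.
Z vs R: R wins 11–3.
Z vs X: X wins 12–2.
Z vs P: P wins 12–2.
Z vs U: U wins 11–3.
S vs R: R wins 11–3.
S vs X: X wins 11–3.
S vs P: P wins 9–5.
S vs U: U wins 11–3.
R vs X: R wins 11–3.
R vs P: R wins 11–3.
R vs U: U wins 14–0.
X vs P: P wins 9–5.
X vs U: U wins 11–3.
P vs U: U wins 11–3.
U beats each rival — Z (11–3), S (11–3), R (14–0), X (11–3), P (11–3) — so U is the Condorcet winner.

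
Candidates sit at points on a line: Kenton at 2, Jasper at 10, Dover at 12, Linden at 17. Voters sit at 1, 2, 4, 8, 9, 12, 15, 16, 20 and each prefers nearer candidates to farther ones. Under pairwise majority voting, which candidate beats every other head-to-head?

Jasper

With single-peaked preferences on a line, the Condorcet winner is the candidate closest to the median voter.
The median voter (position 9) is closest to Jasper at 10.
Check: Jasper vs Dover — voters closer to Jasper: 5 of 9.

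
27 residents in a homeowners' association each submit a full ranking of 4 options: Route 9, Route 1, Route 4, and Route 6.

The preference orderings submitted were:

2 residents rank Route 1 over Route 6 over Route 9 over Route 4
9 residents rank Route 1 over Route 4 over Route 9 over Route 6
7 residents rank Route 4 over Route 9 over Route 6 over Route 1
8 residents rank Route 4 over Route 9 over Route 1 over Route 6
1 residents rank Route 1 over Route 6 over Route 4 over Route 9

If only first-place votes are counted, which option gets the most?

First-place vote totals:
  Route 9: 0
  Route 1: 12
  Route 4: 15
  Route 6: 0
Route 4 has the most first-place votes.

Route 4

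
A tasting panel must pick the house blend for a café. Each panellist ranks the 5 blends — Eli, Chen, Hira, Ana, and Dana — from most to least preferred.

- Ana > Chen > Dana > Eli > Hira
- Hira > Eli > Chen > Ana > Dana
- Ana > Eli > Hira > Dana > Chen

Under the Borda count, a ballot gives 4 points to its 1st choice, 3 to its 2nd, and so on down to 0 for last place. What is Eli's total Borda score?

Borda scores:
  Eli: 1 + 3 + 3 = 7
  Chen: 3 + 2 + 0 = 5
  Hira: 0 + 4 + 2 = 6
  Ana: 4 + 1 + 4 = 9
  Dana: 2 + 0 + 1 = 3

7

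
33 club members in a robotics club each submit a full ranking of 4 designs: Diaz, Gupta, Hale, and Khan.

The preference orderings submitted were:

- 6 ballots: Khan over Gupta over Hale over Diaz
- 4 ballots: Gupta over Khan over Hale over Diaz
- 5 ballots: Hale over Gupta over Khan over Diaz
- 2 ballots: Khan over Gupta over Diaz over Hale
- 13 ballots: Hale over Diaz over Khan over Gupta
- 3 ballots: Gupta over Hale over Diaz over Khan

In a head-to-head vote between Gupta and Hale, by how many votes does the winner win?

3

Ballots ranking Gupta above Hale: 6+4+2+3 = 15.
Ballots ranking Hale above Gupta: 5+13 = 18.
Hale wins 18–15, a margin of 3.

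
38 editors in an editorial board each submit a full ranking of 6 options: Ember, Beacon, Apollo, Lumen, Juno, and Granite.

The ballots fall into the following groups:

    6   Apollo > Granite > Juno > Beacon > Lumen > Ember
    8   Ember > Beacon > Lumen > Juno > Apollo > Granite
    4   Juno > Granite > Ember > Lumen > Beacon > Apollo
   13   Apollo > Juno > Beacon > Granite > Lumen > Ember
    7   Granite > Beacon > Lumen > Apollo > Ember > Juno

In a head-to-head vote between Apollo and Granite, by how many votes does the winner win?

16

Ballots ranking Apollo above Granite: 6+8+13 = 27.
Ballots ranking Granite above Apollo: 4+7 = 11.
Apollo wins 27–11, a margin of 16.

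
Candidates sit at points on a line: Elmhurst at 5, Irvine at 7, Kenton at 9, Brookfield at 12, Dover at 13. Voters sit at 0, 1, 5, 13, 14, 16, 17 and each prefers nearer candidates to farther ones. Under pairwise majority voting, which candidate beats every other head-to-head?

Dover

With single-peaked preferences on a line, the Condorcet winner is the candidate closest to the median voter.
The median voter (position 13) is closest to Dover at 13.
Check: Dover vs Brookfield — voters closer to Dover: 4 of 7.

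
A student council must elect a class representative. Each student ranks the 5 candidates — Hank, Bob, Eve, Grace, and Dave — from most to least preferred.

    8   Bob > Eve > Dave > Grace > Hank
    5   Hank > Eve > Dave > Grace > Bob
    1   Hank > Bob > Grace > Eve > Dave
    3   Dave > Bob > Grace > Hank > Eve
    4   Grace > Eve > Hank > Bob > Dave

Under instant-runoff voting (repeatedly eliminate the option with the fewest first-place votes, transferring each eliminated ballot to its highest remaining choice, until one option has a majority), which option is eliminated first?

Eve

Round 1: Bob 8, Hank 6, Grace 4, Dave 3, Eve 0. Eve has the fewest and is eliminated.
Round 2: Bob 8, Hank 6, Grace 4, Dave 3. Dave has the fewest and is eliminated.
Round 3: Bob 11, Hank 6, Grace 4. Bob has a majority.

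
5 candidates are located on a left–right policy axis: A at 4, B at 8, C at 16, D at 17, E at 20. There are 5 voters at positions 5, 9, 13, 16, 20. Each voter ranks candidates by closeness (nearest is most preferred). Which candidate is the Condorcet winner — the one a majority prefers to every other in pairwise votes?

C

With single-peaked preferences on a line, the Condorcet winner is the candidate closest to the median voter.
The median voter (position 13) is closest to C at 16.
Check: C vs D — voters closer to C: 4 of 5.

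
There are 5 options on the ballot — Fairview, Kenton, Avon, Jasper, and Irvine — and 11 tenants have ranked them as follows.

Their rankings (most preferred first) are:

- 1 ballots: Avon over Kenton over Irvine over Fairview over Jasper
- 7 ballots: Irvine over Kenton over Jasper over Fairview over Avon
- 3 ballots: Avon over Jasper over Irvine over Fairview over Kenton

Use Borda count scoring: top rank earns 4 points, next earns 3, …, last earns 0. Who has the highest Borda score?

Irvine

Borda scores:
  Fairview: 1 + 7·1 + 3·1 = 11
  Kenton: 3 + 7·3 + 3·0 = 24
  Avon: 4 + 7·0 + 3·4 = 16
  Jasper: 0 + 7·2 + 3·3 = 23
  Irvine: 2 + 7·4 + 3·2 = 36
Irvine has the highest total.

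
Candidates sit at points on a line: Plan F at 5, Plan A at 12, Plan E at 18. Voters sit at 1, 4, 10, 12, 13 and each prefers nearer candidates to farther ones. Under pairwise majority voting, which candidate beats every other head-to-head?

Plan A

With single-peaked preferences on a line, the Condorcet winner is the candidate closest to the median voter.
The median voter (position 10) is closest to Plan A at 12.
Check: Plan A vs Plan E — voters closer to Plan A: 5 of 5.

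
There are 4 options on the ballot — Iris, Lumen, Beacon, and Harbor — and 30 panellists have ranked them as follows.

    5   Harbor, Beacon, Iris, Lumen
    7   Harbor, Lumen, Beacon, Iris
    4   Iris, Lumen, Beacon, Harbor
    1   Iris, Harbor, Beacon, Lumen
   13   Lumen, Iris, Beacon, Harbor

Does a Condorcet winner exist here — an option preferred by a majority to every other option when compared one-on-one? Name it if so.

Head-to-head results (30 voters total):
Iris vs Lumen: Lumen wins 20–10.
Iris vs Beacon: Iris wins 18–12.
Iris vs Harbor: Iris wins 18–12.
Lumen vs Beacon: Lumen wins 24–6.
Lumen vs Harbor: Lumen wins 17–13.
Beacon vs Harbor: Beacon wins 17–13.
Lumen beats each rival — Iris (20–10), Beacon (24–6), Harbor (17–13) — so Lumen is the Condorcet winner.

Lumen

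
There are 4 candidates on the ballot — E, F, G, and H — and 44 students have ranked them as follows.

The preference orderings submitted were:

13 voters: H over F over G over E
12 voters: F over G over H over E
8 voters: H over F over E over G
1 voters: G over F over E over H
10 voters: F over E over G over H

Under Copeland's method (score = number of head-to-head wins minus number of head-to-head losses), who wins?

F

Pairwise results:
  E vs F: F wins 44–0.
  E vs G: G wins 26–18.
  E vs H: H wins 33–11.
  F vs G: F wins 43–1.
  F vs H: F wins 23–21.
  G vs H: G wins 23–21.
Copeland scores (wins − losses):
  E: 0 − 3 = -3
  F: 3 − 0 = 3
  G: 2 − 1 = 1
  H: 1 − 2 = -1
F has the best Copeland score.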